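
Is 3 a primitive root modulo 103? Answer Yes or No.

No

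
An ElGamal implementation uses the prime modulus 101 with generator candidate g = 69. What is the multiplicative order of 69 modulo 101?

Since 69 ∈ (Z/101Z)^×, its order divides φ(101) = 101 − 1 = 100 = 2^2 · 5^2.
Divisors of 100: 1, 2, 4, 5, 10, 20, 25, 50, 100.
Compute 69^d (mod 101) for the divisors d until we hit 1:
69^1 ≡ 69 (mod 101)
69^2 ≡ 14 (mod 101)
69^4 ≡ 95 (mod 101)
69^5 ≡ 91 (mod 101)
69^10 ≡ 100 (mod 101)
69^20 ≡ 1 (mod 101) ✓
The smallest such exponent is 20, so the order of 69 is 20.

20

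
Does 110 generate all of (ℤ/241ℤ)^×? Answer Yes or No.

Yes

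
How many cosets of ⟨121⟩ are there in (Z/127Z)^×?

2

Since 121 ∈ (Z/127Z)^×, its order divides φ(127) = 127 − 1 = 126 = 2 · 3^2 · 7.
Divisors of 126: 1, 2, 3, 6, 7, 9, 14, 18, 21, 42, 63, 126.
Check 121^d mod 127 for each divisor in increasing order:
121^1 ≡ 121
121^2 ≡ 36
121^3 ≡ 38
121^6 ≡ 47
121^7 ≡ 99
121^9 ≡ 8
121^14 ≡ 22
121^18 ≡ 64
121^21 ≡ 19
121^42 ≡ 107
121^63 ≡ 1
Thus |⟨121⟩| = ord(121) = 63.
The index is φ(127) / ord(121) = 126 / 63 = 2.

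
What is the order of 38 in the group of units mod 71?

The order of 38 must divide φ(71) = 71 − 1 = 70 = 2 · 5 · 7.
Divisors of 70: 1, 2, 5, 7, 10, 14, 35, 70.
Evaluate successive powers at the divisors of 70:
38^1 ≡ 38
38^2 ≡ 24
38^5 ≡ 20
38^7 ≡ 54
38^10 ≡ 45
38^14 ≡ 5
38^35 ≡ 1
The smallest such exponent is 35, so the order of 38 is 35.

35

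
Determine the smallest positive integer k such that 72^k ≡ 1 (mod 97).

The order of 72 must divide φ(97) = 97 − 1 = 96 = 2^5 · 3.
Divisors of 96: 1, 2, 3, 4, 6, 8, 12, 16, 24, 32, 48, 96.
Compute 72^d (mod 97) for the divisors d until we hit 1:
72^1 ≡ 72 (mod 97)
72^2 ≡ 43 (mod 97)
72^3 ≡ 89 (mod 97)
72^4 ≡ 6 (mod 97)
72^6 ≡ 64 (mod 97)
72^8 ≡ 36 (mod 97)
72^12 ≡ 22 (mod 97)
72^16 ≡ 35 (mod 97)
72^24 ≡ 96 (mod 97)
72^32 ≡ 61 (mod 97)
72^48 ≡ 1 (mod 97) ✓
Therefore the multiplicative order of 72 modulo 97 is 48.

48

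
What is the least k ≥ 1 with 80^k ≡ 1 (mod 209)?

By Lagrange's theorem, ord_209(80) divides φ(209) = φ(11·19) = (11−1)·(19−1) = 10·18 = 180 = 2^2 · 3^2 · 5.
Divisors of 180: 1, 2, 3, 4, 5, 6, 9, 10, 12, 15, 18, 20, 30, 36, 45, 60, 90, 180.
Test each divisor d:
80^1 ≡ 80 (mod 209)
80^2 ≡ 130 (mod 209)
80^3 ≡ 159 (mod 209)
80^4 ≡ 180 (mod 209)
80^5 ≡ 188 (mod 209)
80^6 ≡ 201 (mod 209)
80^9 ≡ 191 (mod 209)
80^10 ≡ 23 (mod 209)
80^12 ≡ 64 (mod 209)
80^15 ≡ 144 (mod 209)
80^18 ≡ 115 (mod 209)
80^20 ≡ 111 (mod 209)
80^30 ≡ 45 (mod 209)
80^36 ≡ 58 (mod 209)
80^45 ≡ 1 (mod 209) ✓
So ord_209(80) = 45.

45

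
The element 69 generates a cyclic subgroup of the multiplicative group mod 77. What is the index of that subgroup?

6

Since 69 ∈ (Z/77Z)^×, its order divides φ(77) = φ(7·11) = (7−1)·(11−1) = 6·10 = 60 = 2^2 · 3 · 5.
Divisors of 60: 1, 2, 3, 4, 5, 6, 10, 12, 15, 20, 30, 60.
Compute 69^d (mod 77) for the divisors d until we hit 1:
69^1 ≡ 69 (mod 77)
69^2 ≡ 64 (mod 77)
69^3 ≡ 27 (mod 77)
69^4 ≡ 15 (mod 77)
69^5 ≡ 34 (mod 77)
69^6 ≡ 36 (mod 77)
69^10 ≡ 1 (mod 77) ✓
The order of 69 is 10, so the subgroup it generates has 10 elements.
Index = |(Z/77Z)^×| / |⟨69⟩| = 60 / 10 = 6.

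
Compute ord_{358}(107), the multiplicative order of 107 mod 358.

89

The order of 107 must divide φ(358) = φ(2)·φ(179) = 1·178 = 178 = 2 · 89.
Divisors of 178: 1, 2, 89, 178.
Check 107^d mod 358 for each divisor in increasing order:
107^1 ≡ 107 (mod 358)
107^2 ≡ 351 (mod 358)
107^89 ≡ 1 (mod 358) ✓
The smallest such exponent is 89, so the order of 107 is 89.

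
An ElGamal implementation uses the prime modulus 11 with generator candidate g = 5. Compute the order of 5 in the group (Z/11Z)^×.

ord(5) | φ(11) = 11 − 1 = 10 = 2 · 5.
Divisors of 10: 1, 2, 5, 10.
Compute 5^d (mod 11) for the divisors d until we hit 1:
5^1 ≡ 5 (mod 11)
5^2 ≡ 3 (mod 11)
5^5 ≡ 1 (mod 11) ✓
Therefore the multiplicative order of 5 modulo 11 is 5.

5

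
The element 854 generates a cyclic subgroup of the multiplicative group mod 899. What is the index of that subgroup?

4

Since 854 ∈ (Z/899Z)^×, its order divides φ(899) = φ(29·31) = (29−1)·(31−1) = 28·30 = 840 = 2^3 · 3 · 5 · 7.
Divisors of 840: 1, 2, 3, 4, 5, 6, 7, 8, 10, 12, 14, 15, 20, 21, 24, 28, 30, 35, 40, 42, 56, 60, 70, 84, 105, 120, 140, 168, 210, 280, 420, 840.
Compute 854^d (mod 899) for the divisors d until we hit 1:
854^1 ≡ 854
854^2 ≡ 227
854^3 ≡ 573
854^4 ≡ 286
854^5 ≡ 615
854^6 ≡ 194
854^7 ≡ 260
854^8 ≡ 886
854^10 ≡ 645
854^12 ≡ 777
854^14 ≡ 175
854^15 ≡ 216
854^20 ≡ 687
854^21 ≡ 550
854^24 ≡ 500
854^28 ≡ 59
854^30 ≡ 807
854^35 ≡ 57
854^40 ≡ 893
854^42 ≡ 436
854^56 ≡ 784
854^60 ≡ 373
854^70 ≡ 552
854^84 ≡ 407
854^105 ≡ 898
854^120 ≡ 683
854^140 ≡ 842
854^168 ≡ 233
854^210 ≡ 1
So ord_899(854) = 210, hence |⟨854⟩| = 210.
[(Z/899Z)^× : ⟨854⟩] = 840/210 = 4.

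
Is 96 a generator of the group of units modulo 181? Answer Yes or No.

Yes

φ(181) = 181 − 1 = 180 = 2^2 · 3^2 · 5.
An element g generates (Z/181Z)^× iff g^(180/q) ≢ 1 (mod 181) for each prime q ∈ {2, 3, 5}.
96^90 ≡ 180 (mod 181)  [q = 2: ≢ 1 ✓]
96^60 ≡ 48 (mod 181)  [q = 3: ≢ 1 ✓]
96^36 ≡ 59 (mod 181)  [q = 5: ≢ 1 ✓]
All checks pass, so 96 has order 180 and is a primitive root modulo 181.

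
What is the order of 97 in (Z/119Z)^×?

Since 97 ∈ (Z/119Z)^×, its order divides φ(119) = φ(7·17) = (7−1)·(17−1) = 6·16 = 96 = 2^5 · 3.
Divisors of 96: 1, 2, 3, 4, 6, 8, 12, 16, 24, 32, 48, 96.
Check 97^d mod 119 for each divisor in increasing order:
97^1 ≡ 97 (mod 119)
97^2 ≡ 8 (mod 119)
97^3 ≡ 62 (mod 119)
97^4 ≡ 64 (mod 119)
97^6 ≡ 36 (mod 119)
97^8 ≡ 50 (mod 119)
97^12 ≡ 106 (mod 119)
97^16 ≡ 1 (mod 119) ✓
Hence ord(97) = 16.

16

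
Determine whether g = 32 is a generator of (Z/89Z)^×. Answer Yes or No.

φ(89) = 89 − 1 = 88 = 2^3 · 11.
32 is a primitive root mod 89 iff 32^(φ(89)/q) ≢ 1 for every prime q | φ(89), i.e. q ∈ {2, 11}.
32^44 ≡ 1 (mod 89)  [q = 2: ≡ 1 ✗]
32^8 ≡ 39 (mod 89)  [q = 11: ≢ 1 ✓]
The check at q = 2 fails, so 32 generates a proper subgroup.

No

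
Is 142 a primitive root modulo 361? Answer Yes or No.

φ(361) = φ(19^2) = 19·(19−1) = 342 = 2 · 3^2 · 19.
Test 142^(342/q) mod 361 for each prime factor q of 342:
142^171 ≡ 1 (mod 361)  [q = 2: ≡ 1 ✗]
142^114 ≡ 68 (mod 361)  [q = 3: ≢ 1 ✓]
142^18 ≡ 229 (mod 361)  [q = 19: ≢ 1 ✓]
142^171 ≡ 1 shows ord(142) | 171, strictly less than φ(361); not a primitive root.

No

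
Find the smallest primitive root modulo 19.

φ(19) = 19 − 1 = 18 = 2 · 3^2.
Test candidates g = 2, 3, … against the prime factors q ∈ {2, 3} of φ(19): g is a generator iff g^(18/q) ≢ 1 for every such q.
g = 2: 2^9 ≡ 18; 2^6 ≡ 7 — none is 1, so 2 is a primitive root.
So 2 is the smallest generator of (Z/19Z)^×.

2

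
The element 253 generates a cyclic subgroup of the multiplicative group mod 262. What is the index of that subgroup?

1

ord(253) | φ(262) = φ(2)·φ(131) = 1·130 = 130 = 2 · 5 · 13.
Divisors of 130: 1, 2, 5, 10, 13, 26, 65, 130.
Test each divisor d:
253^1 ≡ 253 (mod 262)
253^2 ≡ 81 (mod 262)
253^5 ≡ 163 (mod 262)
253^10 ≡ 107 (mod 262)
253^13 ≡ 73 (mod 262)
253^26 ≡ 89 (mod 262)
253^65 ≡ 261 (mod 262)
253^130 ≡ 1 (mod 262) ✓
So ord_262(253) = 130, hence |⟨253⟩| = 130.
[(Z/262Z)^× : ⟨253⟩] = 130/130 = 1.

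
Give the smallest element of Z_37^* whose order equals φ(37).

φ(37) = 37 − 1 = 36 = 2^2 · 3^2.
g is a primitive root iff g^(36/q) ≢ 1 (mod 37) for each prime q ∈ {2, 3}.
g = 2: 2^18 ≡ 36; 2^12 ≡ 26 — none is 1, so 2 is a primitive root.
So 2 is the smallest generator of (Z/37Z)^×.

2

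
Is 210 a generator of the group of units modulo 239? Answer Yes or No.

Yes

φ(239) = 239 − 1 = 238 = 2 · 7 · 17.
It suffices to check that the order of 210 is not a proper divisor of 238: compute 210^(238/q) for q ∈ {2, 7, 17}.
210^119 ≡ 238 (mod 239)  [q = 2: ≢ 1 ✓]
210^34 ≡ 10 (mod 239)  [q = 7: ≢ 1 ✓]
210^14 ≡ 40 (mod 239)  [q = 17: ≢ 1 ✓]
Every test exponent gives a nontrivial residue, hence 210 generates the full group.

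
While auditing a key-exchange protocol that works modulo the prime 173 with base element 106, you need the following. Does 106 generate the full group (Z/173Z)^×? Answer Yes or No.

φ(173) = 173 − 1 = 172 = 2^2 · 43.
Test 106^(172/q) mod 173 for each prime factor q of 172:
106^86 ≡ 1 (mod 173)  [q = 2: ≡ 1 ✗]
106^4 ≡ 81 (mod 173)  [q = 43: ≢ 1 ✓]
Since 106^86 ≡ 1, the order of 106 divides 86 < 172, so 106 is not a primitive root.

No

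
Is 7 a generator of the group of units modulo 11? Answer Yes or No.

φ(11) = 11 − 1 = 10 = 2 · 5.
An element g generates (Z/11Z)^× iff g^(10/q) ≢ 1 (mod 11) for each prime q ∈ {2, 5}.
7^5 ≡ 10 (mod 11)  [q = 2: ≢ 1 ✓]
7^2 ≡ 5 (mod 11)  [q = 5: ≢ 1 ✓]
None equal 1, so ord_11(7) = 10: 7 is a primitive root.

Yes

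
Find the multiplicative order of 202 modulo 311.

Since 202 ∈ (Z/311Z)^×, its order divides φ(311) = 311 − 1 = 310 = 2 · 5 · 31.
Divisors of 310: 1, 2, 5, 10, 31, 62, 155, 310.
Test each divisor d:
202^1 ≡ 202 (mod 311)
202^2 ≡ 63 (mod 311)
202^5 ≡ 291 (mod 311)
202^10 ≡ 89 (mod 311)
202^31 ≡ 259 (mod 311)
202^62 ≡ 216 (mod 311)
202^155 ≡ 310 (mod 311)
202^310 ≡ 1 (mod 311) ✓
The smallest such exponent is 310, so the order of 202 is 310.

310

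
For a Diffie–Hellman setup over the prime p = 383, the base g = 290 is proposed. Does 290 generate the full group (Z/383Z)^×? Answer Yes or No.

Yes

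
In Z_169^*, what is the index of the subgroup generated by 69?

The order of 69 must divide φ(169) = φ(13^2) = 13·(13−1) = 156 = 2^2 · 3 · 13.
Divisors of 156: 1, 2, 3, 4, 6, 12, 13, 26, 39, 52, 78, 156.
Evaluate successive powers at the divisors of 156:
69^1 ≡ 69 (mod 169)
69^2 ≡ 29 (mod 169)
69^3 ≡ 142 (mod 169)
69^4 ≡ 165 (mod 169)
69^6 ≡ 53 (mod 169)
69^12 ≡ 105 (mod 169)
69^13 ≡ 147 (mod 169)
69^26 ≡ 146 (mod 169)
69^39 ≡ 168 (mod 169)
69^52 ≡ 22 (mod 169)
69^78 ≡ 1 (mod 169) ✓
The order of 69 is 78, so the subgroup it generates has 78 elements.
[(Z/169Z)^× : ⟨69⟩] = 156/78 = 2.

2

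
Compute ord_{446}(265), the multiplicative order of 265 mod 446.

222

Since 265 ∈ (Z/446Z)^×, its order divides φ(446) = φ(2)·φ(223) = 1·222 = 222 = 2 · 3 · 37.
Divisors of 222: 1, 2, 3, 6, 37, 74, 111, 222.
Check 265^d mod 446 for each divisor in increasing order:
265^1 ≡ 265
265^2 ≡ 203
265^3 ≡ 275
265^6 ≡ 251
265^37 ≡ 407
265^74 ≡ 183
265^111 ≡ 445
265^222 ≡ 1
The smallest such exponent is 222, so the order of 265 is 222.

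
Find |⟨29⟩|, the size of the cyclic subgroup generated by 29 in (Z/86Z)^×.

ord(29) | φ(86) = φ(2)·φ(43) = 1·42 = 42 = 2 · 3 · 7.
Divisors of 42: 1, 2, 3, 6, 7, 14, 21, 42.
Test each divisor d:
29^1 ≡ 29
29^2 ≡ 67
29^3 ≡ 51
29^6 ≡ 21
29^7 ≡ 7
29^14 ≡ 49
29^21 ≡ 85
29^42 ≡ 1
The smallest such exponent is 42, so the order of 29 is 42.

42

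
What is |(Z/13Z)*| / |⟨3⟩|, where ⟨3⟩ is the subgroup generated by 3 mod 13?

4

ord(3) | φ(13) = 13 − 1 = 12 = 2^2 · 3.
Divisors of 12: 1, 2, 3, 4, 6, 12.
Compute 3^d (mod 13) for the divisors d until we hit 1:
3^1 ≡ 3 (mod 13)
3^2 ≡ 9 (mod 13)
3^3 ≡ 1 (mod 13) ✓
Thus |⟨3⟩| = ord(3) = 3.
The index is φ(13) / ord(3) = 12 / 3 = 4.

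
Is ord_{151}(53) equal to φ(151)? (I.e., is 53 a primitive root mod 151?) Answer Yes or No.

φ(151) = 151 − 1 = 150 = 2 · 3 · 5^2.
Test 53^(150/q) mod 151 for each prime factor q of 150:
53^75 ≡ 150 (mod 151)  [q = 2: ≢ 1 ✓]
53^50 ≡ 1 (mod 151)  [q = 3: ≡ 1 ✗]
53^30 ≡ 64 (mod 151)  [q = 5: ≢ 1 ✓]
Since 53^50 ≡ 1, the order of 53 divides 50 < 150, so 53 is not a primitive root.

No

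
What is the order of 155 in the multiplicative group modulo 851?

198

Since 155 ∈ (Z/851Z)^×, its order divides φ(851) = φ(23·37) = (23−1)·(37−1) = 22·36 = 792 = 2^3 · 3^2 · 11.
Divisors of 792: 1, 2, 3, 4, 6, 8, 9, 11, 12, 18, 22, 24, 33, 36, 44, 66, 72, 88, 99, 132, 198, 264, 396, 792.
Check 155^d mod 851 for each divisor in increasing order:
155^1 ≡ 155 (mod 851)
155^2 ≡ 197 (mod 851)
155^3 ≡ 750 (mod 851)
155^4 ≡ 514 (mod 851)
155^6 ≡ 840 (mod 851)
155^8 ≡ 386 (mod 851)
155^9 ≡ 260 (mod 851)
155^11 ≡ 160 (mod 851)
155^12 ≡ 121 (mod 851)
155^18 ≡ 371 (mod 851)
155^22 ≡ 70 (mod 851)
155^24 ≡ 174 (mod 851)
155^33 ≡ 137 (mod 851)
155^36 ≡ 630 (mod 851)
155^44 ≡ 645 (mod 851)
155^66 ≡ 47 (mod 851)
155^72 ≡ 334 (mod 851)
155^88 ≡ 737 (mod 851)
155^99 ≡ 482 (mod 851)
155^132 ≡ 507 (mod 851)
155^198 ≡ 1 (mod 851) ✓
So ord_851(155) = 198.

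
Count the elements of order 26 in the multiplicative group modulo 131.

φ(131) = 131 − 1 = 130 = 2 · 5 · 13.
In a cyclic group of order 130, there are φ(d) elements of order d for each divisor d of 130, and zero for non-divisors.
26 = 2 · 13 divides 130, and φ(26) = 12.

12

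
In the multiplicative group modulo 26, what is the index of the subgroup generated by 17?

2

The order of 17 must divide φ(26) = φ(2)·φ(13) = 1·12 = 12 = 2^2 · 3.
Divisors of 12: 1, 2, 3, 4, 6, 12.
Compute 17^d (mod 26) for the divisors d until we hit 1:
17^1 ≡ 17 (mod 26)
17^2 ≡ 3 (mod 26)
17^3 ≡ 25 (mod 26)
17^4 ≡ 9 (mod 26)
17^6 ≡ 1 (mod 26) ✓
Thus |⟨17⟩| = ord(17) = 6.
[(Z/26Z)^× : ⟨17⟩] = 12/6 = 2.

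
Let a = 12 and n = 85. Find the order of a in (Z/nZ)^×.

ord(12) | φ(85) = φ(5·17) = (5−1)·(17−1) = 4·16 = 64 = 2^6.
Divisors of 64: 1, 2, 4, 8, 16, 32, 64.
Compute 12^d (mod 85) for the divisors d until we hit 1:
12^1 ≡ 12
12^2 ≡ 59
12^4 ≡ 81
12^8 ≡ 16
12^16 ≡ 1
The smallest such exponent is 16, so the order of 12 is 16.

16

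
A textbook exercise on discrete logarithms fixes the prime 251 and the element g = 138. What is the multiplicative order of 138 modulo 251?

ord(138) | φ(251) = 251 − 1 = 250 = 2 · 5^3.
Divisors of 250: 1, 2, 5, 10, 25, 50, 125, 250.
Evaluate successive powers at the divisors of 250:
138^1 ≡ 138 (mod 251)
138^2 ≡ 219 (mod 251)
138^5 ≡ 250 (mod 251)
138^10 ≡ 1 (mod 251) ✓
Therefore the multiplicative order of 138 modulo 251 is 10.

10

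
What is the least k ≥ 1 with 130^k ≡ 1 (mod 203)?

84

The order of 130 must divide φ(203) = φ(7·29) = (7−1)·(29−1) = 6·28 = 168 = 2^3 · 3 · 7.
Divisors of 168: 1, 2, 3, 4, 6, 7, 8, 12, 14, 21, 24, 28, 42, 56, 84, 168.
Evaluate successive powers at the divisors of 168:
130^1 ≡ 130
130^2 ≡ 51
130^3 ≡ 134
130^4 ≡ 165
130^6 ≡ 92
130^7 ≡ 186
130^8 ≡ 23
130^12 ≡ 141
130^14 ≡ 86
130^21 ≡ 162
130^24 ≡ 190
130^28 ≡ 88
130^42 ≡ 57
130^56 ≡ 30
130^84 ≡ 1
Hence ord(130) = 84.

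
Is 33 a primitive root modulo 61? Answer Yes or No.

φ(61) = 61 − 1 = 60 = 2^2 · 3 · 5.
It suffices to check that the order of 33 is not a proper divisor of 60: compute 33^(60/q) for q ∈ {2, 3, 5}.
33^30 ≡ 60 (mod 61)  [q = 2: ≢ 1 ✓]
33^20 ≡ 1 (mod 61)  [q = 3: ≡ 1 ✗]
33^12 ≡ 9 (mod 61)  [q = 5: ≢ 1 ✓]
Since 33^20 ≡ 1, the order of 33 divides 20 < 60, so 33 is not a primitive root.

No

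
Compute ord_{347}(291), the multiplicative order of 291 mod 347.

346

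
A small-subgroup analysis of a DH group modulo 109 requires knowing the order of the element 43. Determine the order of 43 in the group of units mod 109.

18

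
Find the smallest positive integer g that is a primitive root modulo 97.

φ(97) = 97 − 1 = 96 = 2^5 · 3.
g is a primitive root iff g^(96/q) ≢ 1 (mod 97) for each prime q ∈ {2, 3}.
g = 2: 2^48 ≡ 1 — hits 1, so not a primitive root.
g = 3: 3^48 ≡ 1 — hits 1, so not a primitive root.
g = 4: 4^48 ≡ 1 — hits 1, so not a primitive root.
g = 5: 5^48 ≡ 96; 5^32 ≡ 35 — none is 1, so 5 is a primitive root.
So 5 is the smallest generator of (Z/97Z)^×.

5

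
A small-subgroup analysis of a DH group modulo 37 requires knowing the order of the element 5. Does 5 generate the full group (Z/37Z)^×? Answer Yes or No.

Yes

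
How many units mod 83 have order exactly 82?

40

φ(83) = 83 − 1 = 82 = 2 · 41.
Since (Z/83Z)^× is cyclic of order 82, the number of elements of order d is φ(d) when d | 82 and 0 otherwise.
82 = 2 · 41 divides 82, and φ(82) = 40.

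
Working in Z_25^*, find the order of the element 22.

20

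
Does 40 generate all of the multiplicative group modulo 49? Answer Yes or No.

Yes

φ(49) = φ(7^2) = 7·(7−1) = 42 = 2 · 3 · 7.
40 is a primitive root mod 49 iff 40^(φ(49)/q) ≢ 1 for every prime q | φ(49), i.e. q ∈ {2, 3, 7}.
40^21 ≡ 48 (mod 49)  [q = 2: ≢ 1 ✓]
40^14 ≡ 18 (mod 49)  [q = 3: ≢ 1 ✓]
40^6 ≡ 36 (mod 49)  [q = 7: ≢ 1 ✓]
All checks pass, so 40 has order 42 and is a primitive root modulo 49.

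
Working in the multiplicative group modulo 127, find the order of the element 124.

Since 124 ∈ (Z/127Z)^×, its order divides φ(127) = 127 − 1 = 126 = 2 · 3^2 · 7.
Divisors of 126: 1, 2, 3, 6, 7, 9, 14, 18, 21, 42, 63, 126.
Evaluate successive powers at the divisors of 126:
124^1 ≡ 124 (mod 127)
124^2 ≡ 9 (mod 127)
124^3 ≡ 100 (mod 127)
124^6 ≡ 94 (mod 127)
124^7 ≡ 99 (mod 127)
124^9 ≡ 2 (mod 127)
124^14 ≡ 22 (mod 127)
124^18 ≡ 4 (mod 127)
124^21 ≡ 19 (mod 127)
124^42 ≡ 107 (mod 127)
124^63 ≡ 1 (mod 127) ✓
So ord_127(124) = 63.

63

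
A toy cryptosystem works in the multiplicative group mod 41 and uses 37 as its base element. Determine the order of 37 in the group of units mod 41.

5

By Lagrange's theorem, ord_41(37) divides φ(41) = 41 − 1 = 40 = 2^3 · 5.
Divisors of 40: 1, 2, 4, 5, 8, 10, 20, 40.
Test each divisor d:
37^1 ≡ 37 (mod 41)
37^2 ≡ 16 (mod 41)
37^4 ≡ 10 (mod 41)
37^5 ≡ 1 (mod 41) ✓
So ord_41(37) = 5.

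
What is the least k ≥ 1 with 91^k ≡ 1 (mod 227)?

By Lagrange's theorem, ord_227(91) divides φ(227) = 227 − 1 = 226 = 2 · 113.
Divisors of 226: 1, 2, 113, 226.
Evaluate successive powers at the divisors of 226:
91^1 ≡ 91 (mod 227)
91^2 ≡ 109 (mod 227)
91^113 ≡ 226 (mod 227)
91^226 ≡ 1 (mod 227) ✓
Therefore the multiplicative order of 91 modulo 227 is 226.

226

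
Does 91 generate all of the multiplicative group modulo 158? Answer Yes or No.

φ(158) = φ(2)·φ(79) = 1·78 = 78 = 2 · 3 · 13.
91 is a primitive root mod 158 iff 91^(φ(158)/q) ≢ 1 for every prime q | φ(158), i.e. q ∈ {2, 3, 13}.
91^39 ≡ 157 (mod 158)  [q = 2: ≢ 1 ✓]
91^26 ≡ 1 (mod 158)  [q = 3: ≡ 1 ✗]
91^6 ≡ 21 (mod 158)  [q = 13: ≢ 1 ✓]
The check at q = 3 fails, so 91 generates a proper subgroup.

No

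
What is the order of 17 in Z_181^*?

36

The order of 17 must divide φ(181) = 181 − 1 = 180 = 2^2 · 3^2 · 5.
Divisors of 180: 1, 2, 3, 4, 5, 6, 9, 10, 12, 15, 18, 20, 30, 36, 45, 60, 90, 180.
Evaluate successive powers at the divisors of 180:
17^1 ≡ 17
17^2 ≡ 108
17^3 ≡ 26
17^4 ≡ 80
17^5 ≡ 93
17^6 ≡ 133
17^9 ≡ 19
17^10 ≡ 142
17^12 ≡ 132
17^15 ≡ 174
17^18 ≡ 180
17^20 ≡ 73
17^30 ≡ 49
17^36 ≡ 1
The smallest such exponent is 36, so the order of 17 is 36.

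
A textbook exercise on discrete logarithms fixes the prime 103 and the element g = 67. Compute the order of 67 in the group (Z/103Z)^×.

By Lagrange's theorem, ord_103(67) divides φ(103) = 103 − 1 = 102 = 2 · 3 · 17.
Divisors of 102: 1, 2, 3, 6, 17, 34, 51, 102.
Check 67^d mod 103 for each divisor in increasing order:
67^1 ≡ 67
67^2 ≡ 60
67^3 ≡ 3
67^6 ≡ 9
67^17 ≡ 57
67^34 ≡ 56
67^51 ≡ 102
67^102 ≡ 1
Therefore the multiplicative order of 67 modulo 103 is 102.

102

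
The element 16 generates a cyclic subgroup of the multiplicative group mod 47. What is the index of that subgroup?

2

The order of 16 must divide φ(47) = 47 − 1 = 46 = 2 · 23.
Divisors of 46: 1, 2, 23, 46.
Check 16^d mod 47 for each divisor in increasing order:
16^1 ≡ 16 (mod 47)
16^2 ≡ 21 (mod 47)
16^23 ≡ 1 (mod 47) ✓
Thus |⟨16⟩| = ord(16) = 23.
The index is φ(47) / ord(16) = 46 / 23 = 2.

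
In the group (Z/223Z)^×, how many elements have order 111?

72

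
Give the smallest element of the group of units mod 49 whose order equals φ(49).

3

φ(49) = φ(7^2) = 7·(7−1) = 42 = 2 · 3 · 7.
Test candidates g = 2, 3, … against the prime factors q ∈ {2, 3, 7} of φ(49): g is a generator iff g^(42/q) ≢ 1 for every such q.
g = 2: 2^21 ≡ 1 — hits 1, so not a primitive root.
g = 3: 3^21 ≡ 48; 3^14 ≡ 30; 3^6 ≡ 43 — none is 1, so 3 is a primitive root.
Hence the least primitive root of 49 is 3.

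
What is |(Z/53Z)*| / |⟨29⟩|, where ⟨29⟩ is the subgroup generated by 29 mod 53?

2

The order of 29 must divide φ(53) = 53 − 1 = 52 = 2^2 · 13.
Divisors of 52: 1, 2, 4, 13, 26, 52.
Check 29^d mod 53 for each divisor in increasing order:
29^1 ≡ 29 (mod 53)
29^2 ≡ 46 (mod 53)
29^4 ≡ 49 (mod 53)
29^13 ≡ 52 (mod 53)
29^26 ≡ 1 (mod 53) ✓
So ord_53(29) = 26, hence |⟨29⟩| = 26.
[(Z/53Z)^× : ⟨29⟩] = 52/26 = 2.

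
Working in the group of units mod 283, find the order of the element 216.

47

ord(216) | φ(283) = 283 − 1 = 282 = 2 · 3 · 47.
Divisors of 282: 1, 2, 3, 6, 47, 94, 141, 282.
Compute 216^d (mod 283) for the divisors d until we hit 1:
216^1 ≡ 216 (mod 283)
216^2 ≡ 244 (mod 283)
216^3 ≡ 66 (mod 283)
216^6 ≡ 111 (mod 283)
216^47 ≡ 1 (mod 283) ✓
Therefore the multiplicative order of 216 modulo 283 is 47.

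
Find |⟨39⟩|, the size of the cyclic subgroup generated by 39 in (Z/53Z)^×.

The order of 39 must divide φ(53) = 53 − 1 = 52 = 2^2 · 13.
Divisors of 52: 1, 2, 4, 13, 26, 52.
Evaluate successive powers at the divisors of 52:
39^1 ≡ 39
39^2 ≡ 37
39^4 ≡ 44
39^13 ≡ 30
39^26 ≡ 52
39^52 ≡ 1
Hence ord(39) = 52.

52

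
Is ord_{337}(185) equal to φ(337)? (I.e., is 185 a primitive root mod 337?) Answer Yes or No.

φ(337) = 337 − 1 = 336 = 2^4 · 3 · 7.
185 is a primitive root mod 337 iff 185^(φ(337)/q) ≢ 1 for every prime q | φ(337), i.e. q ∈ {2, 3, 7}.
185^168 ≡ 336 (mod 337)  [q = 2: ≢ 1 ✓]
185^112 ≡ 128 (mod 337)  [q = 3: ≢ 1 ✓]
185^48 ≡ 52 (mod 337)  [q = 7: ≢ 1 ✓]
None equal 1, so ord_337(185) = 336: 185 is a primitive root.

Yes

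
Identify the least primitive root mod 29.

2

φ(29) = 29 − 1 = 28 = 2^2 · 7.
Test candidates g = 2, 3, … against the prime factors q ∈ {2, 7} of φ(29): g is a generator iff g^(28/q) ≢ 1 for every such q.
g = 2: 2^14 ≡ 28; 2^4 ≡ 16 — none is 1, so 2 is a primitive root.
So 2 is the smallest generator of (Z/29Z)^×.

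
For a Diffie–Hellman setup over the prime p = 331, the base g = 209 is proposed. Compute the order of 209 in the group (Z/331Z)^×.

ord(209) | φ(331) = 331 − 1 = 330 = 2 · 3 · 5 · 11.
Divisors of 330: 1, 2, 3, 5, 6, 10, 11, 15, 22, 30, 33, 55, 66, 110, 165, 330.
Evaluate successive powers at the divisors of 330:
209^1 ≡ 209 (mod 331)
209^2 ≡ 320 (mod 331)
209^3 ≡ 18 (mod 331)
209^5 ≡ 133 (mod 331)
209^6 ≡ 324 (mod 331)
209^10 ≡ 146 (mod 331)
209^11 ≡ 62 (mod 331)
209^15 ≡ 220 (mod 331)
209^22 ≡ 203 (mod 331)
209^30 ≡ 74 (mod 331)
209^33 ≡ 8 (mod 331)
209^55 ≡ 300 (mod 331)
209^66 ≡ 64 (mod 331)
209^110 ≡ 299 (mod 331)
209^165 ≡ 330 (mod 331)
209^330 ≡ 1 (mod 331) ✓
So ord_331(209) = 330.

330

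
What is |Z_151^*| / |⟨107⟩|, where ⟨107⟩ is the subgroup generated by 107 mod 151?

Since 107 ∈ (Z/151Z)^×, its order divides φ(151) = 151 − 1 = 150 = 2 · 3 · 5^2.
Divisors of 150: 1, 2, 3, 5, 6, 10, 15, 25, 30, 50, 75, 150.
Test each divisor d:
107^1 ≡ 107 (mod 151)
107^2 ≡ 124 (mod 151)
107^3 ≡ 131 (mod 151)
107^5 ≡ 87 (mod 151)
107^6 ≡ 98 (mod 151)
107^10 ≡ 19 (mod 151)
107^15 ≡ 143 (mod 151)
107^25 ≡ 150 (mod 151)
107^30 ≡ 64 (mod 151)
107^50 ≡ 1 (mod 151) ✓
The order of 107 is 50, so the subgroup it generates has 50 elements.
Index = |(Z/151Z)^×| / |⟨107⟩| = 150 / 50 = 3.

3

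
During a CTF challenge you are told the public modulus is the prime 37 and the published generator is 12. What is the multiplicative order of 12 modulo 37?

9

The order of 12 must divide φ(37) = 37 − 1 = 36 = 2^2 · 3^2.
Divisors of 36: 1, 2, 3, 4, 6, 9, 12, 18, 36.
Compute 12^d (mod 37) for the divisors d until we hit 1:
12^1 ≡ 12 (mod 37)
12^2 ≡ 33 (mod 37)
12^3 ≡ 26 (mod 37)
12^4 ≡ 16 (mod 37)
12^6 ≡ 10 (mod 37)
12^9 ≡ 1 (mod 37) ✓
Therefore the multiplicative order of 12 modulo 37 is 9.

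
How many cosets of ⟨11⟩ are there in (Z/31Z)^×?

1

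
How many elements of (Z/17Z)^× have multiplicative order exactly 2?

φ(17) = 17 − 1 = 16 = 2^4.
(Z/17Z)^× is cyclic (|G| = 16); a cyclic group of order m has exactly φ(d) elements of each order d | m, and none otherwise.
2 | 16, and φ(2) = 2 − 1 = 1.

1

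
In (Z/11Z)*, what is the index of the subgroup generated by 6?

1

By Lagrange's theorem, ord_11(6) divides φ(11) = 11 − 1 = 10 = 2 · 5.
Divisors of 10: 1, 2, 5, 10.
Test each divisor d:
6^1 ≡ 6
6^2 ≡ 3
6^5 ≡ 10
6^10 ≡ 1
So ord_11(6) = 10, hence |⟨6⟩| = 10.
[(Z/11Z)^× : ⟨6⟩] = 10/10 = 1.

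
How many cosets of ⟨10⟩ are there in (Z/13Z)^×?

2

Since 10 ∈ (Z/13Z)^×, its order divides φ(13) = 13 − 1 = 12 = 2^2 · 3.
Divisors of 12: 1, 2, 3, 4, 6, 12.
Compute 10^d (mod 13) for the divisors d until we hit 1:
10^1 ≡ 10
10^2 ≡ 9
10^3 ≡ 12
10^4 ≡ 3
10^6 ≡ 1
Thus |⟨10⟩| = ord(10) = 6.
The index is φ(13) / ord(10) = 12 / 6 = 2.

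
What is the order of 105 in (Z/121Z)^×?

Since 105 ∈ (Z/121Z)^×, its order divides φ(121) = φ(11^2) = 11·(11−1) = 110 = 2 · 5 · 11.
Divisors of 110: 1, 2, 5, 10, 11, 22, 55, 110.
Evaluate successive powers at the divisors of 110:
105^1 ≡ 105 (mod 121)
105^2 ≡ 14 (mod 121)
105^5 ≡ 10 (mod 121)
105^10 ≡ 100 (mod 121)
105^11 ≡ 94 (mod 121)
105^22 ≡ 3 (mod 121)
105^55 ≡ 120 (mod 121)
105^110 ≡ 1 (mod 121) ✓
Therefore the multiplicative order of 105 modulo 121 is 110.

110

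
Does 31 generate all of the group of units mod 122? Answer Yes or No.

φ(122) = φ(2)·φ(61) = 1·60 = 60 = 2^2 · 3 · 5.
It suffices to check that the order of 31 is not a proper divisor of 60: compute 31^(60/q) for q ∈ {2, 3, 5}.
31^30 ≡ 121 (mod 122)  [q = 2: ≢ 1 ✓]
31^20 ≡ 13 (mod 122)  [q = 3: ≢ 1 ✓]
31^12 ≡ 95 (mod 122)  [q = 5: ≢ 1 ✓]
None equal 1, so ord_122(31) = 60: 31 is a primitive root.

Yes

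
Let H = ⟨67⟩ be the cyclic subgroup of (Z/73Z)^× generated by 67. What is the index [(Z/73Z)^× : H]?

2

By Lagrange's theorem, ord_73(67) divides φ(73) = 73 − 1 = 72 = 2^3 · 3^2.
Divisors of 72: 1, 2, 3, 4, 6, 8, 9, 12, 18, 24, 36, 72.
Test each divisor d:
67^1 ≡ 67
67^2 ≡ 36
67^3 ≡ 3
67^4 ≡ 55
67^6 ≡ 9
67^8 ≡ 32
67^9 ≡ 27
67^12 ≡ 8
67^18 ≡ 72
67^24 ≡ 64
67^36 ≡ 1
The order of 67 is 36, so the subgroup it generates has 36 elements.
[(Z/73Z)^× : ⟨67⟩] = 72/36 = 2.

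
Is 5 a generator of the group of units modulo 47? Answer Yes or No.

Yes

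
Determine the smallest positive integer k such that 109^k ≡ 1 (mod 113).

7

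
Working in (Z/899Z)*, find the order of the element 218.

28

The order of 218 must divide φ(899) = φ(29·31) = (29−1)·(31−1) = 28·30 = 840 = 2^3 · 3 · 5 · 7.
Divisors of 840: 1, 2, 3, 4, 5, 6, 7, 8, 10, 12, 14, 15, 20, 21, 24, 28, 30, 35, 40, 42, 56, 60, 70, 84, 105, 120, 140, 168, 210, 280, 420, 840.
Compute 218^d (mod 899) for the divisors d until we hit 1:
218^1 ≡ 218
218^2 ≡ 776
218^3 ≡ 156
218^4 ≡ 745
218^5 ≡ 590
218^6 ≡ 63
218^7 ≡ 249
218^8 ≡ 342
218^10 ≡ 187
218^12 ≡ 373
218^14 ≡ 869
218^15 ≡ 652
218^20 ≡ 807
218^21 ≡ 621
218^24 ≡ 683
218^28 ≡ 1
The smallest such exponent is 28, so the order of 218 is 28.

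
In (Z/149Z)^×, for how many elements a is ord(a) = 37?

φ(149) = 149 − 1 = 148 = 2^2 · 37.
Since (Z/149Z)^× is cyclic of order 148, the number of elements of order d is φ(d) when d | 148 and 0 otherwise.
37 | 148, and φ(37) = 37 − 1 = 36.

36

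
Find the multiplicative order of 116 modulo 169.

26

ord(116) | φ(169) = φ(13^2) = 13·(13−1) = 156 = 2^2 · 3 · 13.
Divisors of 156: 1, 2, 3, 4, 6, 12, 13, 26, 39, 52, 78, 156.
Evaluate successive powers at the divisors of 156:
116^1 ≡ 116
116^2 ≡ 105
116^3 ≡ 12
116^4 ≡ 40
116^6 ≡ 144
116^12 ≡ 118
116^13 ≡ 168
116^26 ≡ 1
Therefore the multiplicative order of 116 modulo 169 is 26.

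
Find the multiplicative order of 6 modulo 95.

9

ord(6) | φ(95) = φ(5·19) = (5−1)·(19−1) = 4·18 = 72 = 2^3 · 3^2.
Divisors of 72: 1, 2, 3, 4, 6, 8, 9, 12, 18, 24, 36, 72.
Evaluate successive powers at the divisors of 72:
6^1 ≡ 6
6^2 ≡ 36
6^3 ≡ 26
6^4 ≡ 61
6^6 ≡ 11
6^8 ≡ 16
6^9 ≡ 1
Hence ord(6) = 9.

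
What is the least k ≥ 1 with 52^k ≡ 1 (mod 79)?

By Lagrange's theorem, ord_79(52) divides φ(79) = 79 − 1 = 78 = 2 · 3 · 13.
Divisors of 78: 1, 2, 3, 6, 13, 26, 39, 78.
Test each divisor d:
52^1 ≡ 52 (mod 79)
52^2 ≡ 18 (mod 79)
52^3 ≡ 67 (mod 79)
52^6 ≡ 65 (mod 79)
52^13 ≡ 1 (mod 79) ✓
So ord_79(52) = 13.

13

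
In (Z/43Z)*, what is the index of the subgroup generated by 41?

The order of 41 must divide φ(43) = 43 − 1 = 42 = 2 · 3 · 7.
Divisors of 42: 1, 2, 3, 6, 7, 14, 21, 42.
Compute 41^d (mod 43) for the divisors d until we hit 1:
41^1 ≡ 41 (mod 43)
41^2 ≡ 4 (mod 43)
41^3 ≡ 35 (mod 43)
41^6 ≡ 21 (mod 43)
41^7 ≡ 1 (mod 43) ✓
The order of 41 is 7, so the subgroup it generates has 7 elements.
Index = |(Z/43Z)^×| / |⟨41⟩| = 42 / 7 = 6.

6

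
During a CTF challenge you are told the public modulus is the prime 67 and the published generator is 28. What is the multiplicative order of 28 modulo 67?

66

The order of 28 must divide φ(67) = 67 − 1 = 66 = 2 · 3 · 11.
Divisors of 66: 1, 2, 3, 6, 11, 22, 33, 66.
Evaluate successive powers at the divisors of 66:
28^1 ≡ 28
28^2 ≡ 47
28^3 ≡ 43
28^6 ≡ 40
28^11 ≡ 38
28^22 ≡ 37
28^33 ≡ 66
28^66 ≡ 1
So ord_67(28) = 66.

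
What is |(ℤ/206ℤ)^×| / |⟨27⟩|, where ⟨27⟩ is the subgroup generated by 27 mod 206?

3

By Lagrange's theorem, ord_206(27) divides φ(206) = φ(2)·φ(103) = 1·102 = 102 = 2 · 3 · 17.
Divisors of 102: 1, 2, 3, 6, 17, 34, 51, 102.
Check 27^d mod 206 for each divisor in increasing order:
27^1 ≡ 27 (mod 206)
27^2 ≡ 111 (mod 206)
27^3 ≡ 113 (mod 206)
27^6 ≡ 203 (mod 206)
27^17 ≡ 205 (mod 206)
27^34 ≡ 1 (mod 206) ✓
Thus |⟨27⟩| = ord(27) = 34.
The index is φ(206) / ord(27) = 102 / 34 = 3.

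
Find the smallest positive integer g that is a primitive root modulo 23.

φ(23) = 23 − 1 = 22 = 2 · 11.
Test candidates g = 2, 3, … against the prime factors q ∈ {2, 11} of φ(23): g is a generator iff g^(22/q) ≢ 1 for every such q.
g = 2: 2^11 ≡ 1 — hits 1, so not a primitive root.
g = 3: 3^11 ≡ 1 — hits 1, so not a primitive root.
g = 4: 4^11 ≡ 1 — hits 1, so not a primitive root.
g = 5: 5^11 ≡ 22; 5^2 ≡ 2 — none is 1, so 5 is a primitive root.
So 5 is the smallest generator of (Z/23Z)^×.

5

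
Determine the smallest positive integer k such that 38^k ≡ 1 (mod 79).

13

The order of 38 must divide φ(79) = 79 − 1 = 78 = 2 · 3 · 13.
Divisors of 78: 1, 2, 3, 6, 13, 26, 39, 78.
Compute 38^d (mod 79) for the divisors d until we hit 1:
38^1 ≡ 38 (mod 79)
38^2 ≡ 22 (mod 79)
38^3 ≡ 46 (mod 79)
38^6 ≡ 62 (mod 79)
38^13 ≡ 1 (mod 79) ✓
Hence ord(38) = 13.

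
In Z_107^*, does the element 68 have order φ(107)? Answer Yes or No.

Yes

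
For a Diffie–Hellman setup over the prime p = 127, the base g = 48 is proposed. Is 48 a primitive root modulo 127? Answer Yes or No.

Yes

φ(127) = 127 − 1 = 126 = 2 · 3^2 · 7.
Test 48^(126/q) mod 127 for each prime factor q of 126:
48^63 ≡ 126 (mod 127)  [q = 2: ≢ 1 ✓]
48^42 ≡ 107 (mod 127)  [q = 3: ≢ 1 ✓]
48^18 ≡ 16 (mod 127)  [q = 7: ≢ 1 ✓]
Every test exponent gives a nontrivial residue, hence 48 generates the full group.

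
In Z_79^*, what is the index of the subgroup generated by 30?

1

By Lagrange's theorem, ord_79(30) divides φ(79) = 79 − 1 = 78 = 2 · 3 · 13.
Divisors of 78: 1, 2, 3, 6, 13, 26, 39, 78.
Check 30^d mod 79 for each divisor in increasing order:
30^1 ≡ 30
30^2 ≡ 31
30^3 ≡ 61
30^6 ≡ 8
30^13 ≡ 24
30^26 ≡ 23
30^39 ≡ 78
30^78 ≡ 1
So ord_79(30) = 78, hence |⟨30⟩| = 78.
The index is φ(79) / ord(30) = 78 / 78 = 1.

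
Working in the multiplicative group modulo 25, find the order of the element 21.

5

The order of 21 must divide φ(25) = φ(5^2) = 5·(5−1) = 20 = 2^2 · 5.
Divisors of 20: 1, 2, 4, 5, 10, 20.
Check 21^d mod 25 for each divisor in increasing order:
21^1 ≡ 21
21^2 ≡ 16
21^4 ≡ 6
21^5 ≡ 1
Therefore the multiplicative order of 21 modulo 25 is 5.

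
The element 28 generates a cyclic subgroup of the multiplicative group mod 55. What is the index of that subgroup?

2

Since 28 ∈ (Z/55Z)^×, its order divides φ(55) = φ(5·11) = (5−1)·(11−1) = 4·10 = 40 = 2^3 · 5.
Divisors of 40: 1, 2, 4, 5, 8, 10, 20, 40.
Compute 28^d (mod 55) for the divisors d until we hit 1:
28^1 ≡ 28
28^2 ≡ 14
28^4 ≡ 31
28^5 ≡ 43
28^8 ≡ 26
28^10 ≡ 34
28^20 ≡ 1
Thus |⟨28⟩| = ord(28) = 20.
Index = |(Z/55Z)^×| / |⟨28⟩| = 40 / 20 = 2.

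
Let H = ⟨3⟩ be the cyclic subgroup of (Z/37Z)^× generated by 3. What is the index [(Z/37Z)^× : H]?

ord(3) | φ(37) = 37 − 1 = 36 = 2^2 · 3^2.
Divisors of 36: 1, 2, 3, 4, 6, 9, 12, 18, 36.
Compute 3^d (mod 37) for the divisors d until we hit 1:
3^1 ≡ 3
3^2 ≡ 9
3^3 ≡ 27
3^4 ≡ 7
3^6 ≡ 26
3^9 ≡ 36
3^12 ≡ 10
3^18 ≡ 1
Thus |⟨3⟩| = ord(3) = 18.
The index is φ(37) / ord(3) = 36 / 18 = 2.

2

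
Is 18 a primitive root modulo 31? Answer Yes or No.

No

φ(31) = 31 − 1 = 30 = 2 · 3 · 5.
18 is a primitive root mod 31 iff 18^(φ(31)/q) ≢ 1 for every prime q | φ(31), i.e. q ∈ {2, 3, 5}.
18^15 ≡ 1 (mod 31)  [q = 2: ≡ 1 ✗]
18^10 ≡ 5 (mod 31)  [q = 3: ≢ 1 ✓]
18^6 ≡ 16 (mod 31)  [q = 5: ≢ 1 ✓]
The check at q = 2 fails, so 18 generates a proper subgroup.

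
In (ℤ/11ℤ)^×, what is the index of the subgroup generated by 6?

ord(6) | φ(11) = 11 − 1 = 10 = 2 · 5.
Divisors of 10: 1, 2, 5, 10.
Evaluate successive powers at the divisors of 10:
6^1 ≡ 6
6^2 ≡ 3
6^5 ≡ 10
6^10 ≡ 1
So ord_11(6) = 10, hence |⟨6⟩| = 10.
The index is φ(11) / ord(6) = 10 / 10 = 1.

1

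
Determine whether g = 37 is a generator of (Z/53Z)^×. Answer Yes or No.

φ(53) = 53 − 1 = 52 = 2^2 · 13.
37 is a primitive root mod 53 iff 37^(φ(53)/q) ≢ 1 for every prime q | φ(53), i.e. q ∈ {2, 13}.
37^26 ≡ 1 (mod 53)  [q = 2: ≡ 1 ✗]
37^4 ≡ 28 (mod 53)  [q = 13: ≢ 1 ✓]
37^26 ≡ 1 shows ord(37) | 26, strictly less than φ(53); not a primitive root.

No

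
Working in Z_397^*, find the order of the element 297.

The order of 297 must divide φ(397) = 397 − 1 = 396 = 2^2 · 3^2 · 11.
Divisors of 396: 1, 2, 3, 4, 6, 9, 11, 12, 18, 22, 33, 36, 44, 66, 99, 132, 198, 396.
Test each divisor d:
297^1 ≡ 297 (mod 397)
297^2 ≡ 75 (mod 397)
297^3 ≡ 43 (mod 397)
297^4 ≡ 67 (mod 397)
297^6 ≡ 261 (mod 397)
297^9 ≡ 107 (mod 397)
297^11 ≡ 85 (mod 397)
297^12 ≡ 234 (mod 397)
297^18 ≡ 333 (mod 397)
297^22 ≡ 79 (mod 397)
297^33 ≡ 363 (mod 397)
297^36 ≡ 126 (mod 397)
297^44 ≡ 286 (mod 397)
297^66 ≡ 362 (mod 397)
297^99 ≡ 396 (mod 397)
297^132 ≡ 34 (mod 397)
297^198 ≡ 1 (mod 397) ✓
Therefore the multiplicative order of 297 modulo 397 is 198.

198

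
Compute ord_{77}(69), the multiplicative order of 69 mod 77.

The order of 69 must divide φ(77) = φ(7·11) = (7−1)·(11−1) = 6·10 = 60 = 2^2 · 3 · 5.
Divisors of 60: 1, 2, 3, 4, 5, 6, 10, 12, 15, 20, 30, 60.
Evaluate successive powers at the divisors of 60:
69^1 ≡ 69
69^2 ≡ 64
69^3 ≡ 27
69^4 ≡ 15
69^5 ≡ 34
69^6 ≡ 36
69^10 ≡ 1
So ord_77(69) = 10.

10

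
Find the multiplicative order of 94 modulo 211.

Since 94 ∈ (Z/211Z)^×, its order divides φ(211) = 211 − 1 = 210 = 2 · 3 · 5 · 7.
Divisors of 210: 1, 2, 3, 5, 6, 7, 10, 14, 15, 21, 30, 35, 42, 70, 105, 210.
Test each divisor d:
94^1 ≡ 94 (mod 211)
94^2 ≡ 185 (mod 211)
94^3 ≡ 88 (mod 211)
94^5 ≡ 33 (mod 211)
94^6 ≡ 148 (mod 211)
94^7 ≡ 197 (mod 211)
94^10 ≡ 34 (mod 211)
94^14 ≡ 196 (mod 211)
94^15 ≡ 67 (mod 211)
94^21 ≡ 210 (mod 211)
94^30 ≡ 58 (mod 211)
94^35 ≡ 15 (mod 211)
94^42 ≡ 1 (mod 211) ✓
So ord_211(94) = 42.

42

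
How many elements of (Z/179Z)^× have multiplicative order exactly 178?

88

φ(179) = 179 − 1 = 178 = 2 · 89.
(Z/179Z)^× is cyclic (|G| = 178); a cyclic group of order m has exactly φ(d) elements of each order d | m, and none otherwise.
178 = 2 · 89 divides 178, and φ(178) = 88.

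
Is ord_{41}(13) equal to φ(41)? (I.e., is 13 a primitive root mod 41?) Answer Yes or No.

Yes

φ(41) = 41 − 1 = 40 = 2^3 · 5.
13 is a primitive root mod 41 iff 13^(φ(41)/q) ≢ 1 for every prime q | φ(41), i.e. q ∈ {2, 5}.
13^20 ≡ 40 (mod 41)  [q = 2: ≢ 1 ✓]
13^8 ≡ 10 (mod 41)  [q = 5: ≢ 1 ✓]
Every test exponent gives a nontrivial residue, hence 13 generates the full group.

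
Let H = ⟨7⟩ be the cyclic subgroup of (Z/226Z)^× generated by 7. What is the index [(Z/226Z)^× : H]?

Since 7 ∈ (Z/226Z)^×, its order divides φ(226) = φ(2)·φ(113) = 1·112 = 112 = 2^4 · 7.
Divisors of 112: 1, 2, 4, 7, 8, 14, 16, 28, 56, 112.
Evaluate successive powers at the divisors of 112:
7^1 ≡ 7
7^2 ≡ 49
7^4 ≡ 141
7^7 ≡ 225
7^8 ≡ 219
7^14 ≡ 1
So ord_226(7) = 14, hence |⟨7⟩| = 14.
The index is φ(226) / ord(7) = 112 / 14 = 8.

8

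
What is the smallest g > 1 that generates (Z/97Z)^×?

φ(97) = 97 − 1 = 96 = 2^5 · 3.
g is a primitive root iff g^(96/q) ≢ 1 (mod 97) for each prime q ∈ {2, 3}.
g = 2: 2^48 ≡ 1 — hits 1, so not a primitive root.
g = 3: 3^48 ≡ 1 — hits 1, so not a primitive root.
g = 4: 4^48 ≡ 1 — hits 1, so not a primitive root.
g = 5: 5^48 ≡ 96; 5^32 ≡ 35 — none is 1, so 5 is a primitive root.
So 5 is the smallest generator of (Z/97Z)^×.

5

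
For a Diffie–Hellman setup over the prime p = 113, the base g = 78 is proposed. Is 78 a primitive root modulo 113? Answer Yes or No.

No

φ(113) = 113 − 1 = 112 = 2^4 · 7.
78 is a primitive root mod 113 iff 78^(φ(113)/q) ≢ 1 for every prime q | φ(113), i.e. q ∈ {2, 7}.
78^56 ≡ 112 (mod 113)  [q = 2: ≢ 1 ✓]
78^16 ≡ 1 (mod 113)  [q = 7: ≡ 1 ✗]
78^16 ≡ 1 shows ord(78) | 16, strictly less than φ(113); not a primitive root.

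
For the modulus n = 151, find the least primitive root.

6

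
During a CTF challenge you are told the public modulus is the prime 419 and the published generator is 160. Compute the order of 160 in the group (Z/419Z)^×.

By Lagrange's theorem, ord_419(160) divides φ(419) = 419 − 1 = 418 = 2 · 11 · 19.
Divisors of 418: 1, 2, 11, 19, 22, 38, 209, 418.
Test each divisor d:
160^1 ≡ 160 (mod 419)
160^2 ≡ 41 (mod 419)
160^11 ≡ 171 (mod 419)
160^19 ≡ 85 (mod 419)
160^22 ≡ 330 (mod 419)
160^38 ≡ 102 (mod 419)
160^209 ≡ 418 (mod 419)
160^418 ≡ 1 (mod 419) ✓
Hence ord(160) = 418.

418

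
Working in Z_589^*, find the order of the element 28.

45

The order of 28 must divide φ(589) = φ(19·31) = (19−1)·(31−1) = 18·30 = 540 = 2^2 · 3^3 · 5.
Divisors of 540: 1, 2, 3, 4, 5, 6, 9, 10, 12, 15, 18, 20, 27, 30, 36, 45, 54, 60, 90, 108, 135, 180, 270, 540.
Compute 28^d (mod 589) for the divisors d until we hit 1:
28^1 ≡ 28 (mod 589)
28^2 ≡ 195 (mod 589)
28^3 ≡ 159 (mod 589)
28^4 ≡ 329 (mod 589)
28^5 ≡ 377 (mod 589)
28^6 ≡ 543 (mod 589)
28^9 ≡ 343 (mod 589)
28^10 ≡ 180 (mod 589)
28^12 ≡ 349 (mod 589)
28^15 ≡ 125 (mod 589)
28^18 ≡ 438 (mod 589)
28^20 ≡ 5 (mod 589)
28^27 ≡ 39 (mod 589)
28^30 ≡ 311 (mod 589)
28^36 ≡ 419 (mod 589)
28^45 ≡ 1 (mod 589) ✓
Therefore the multiplicative order of 28 modulo 589 is 45.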